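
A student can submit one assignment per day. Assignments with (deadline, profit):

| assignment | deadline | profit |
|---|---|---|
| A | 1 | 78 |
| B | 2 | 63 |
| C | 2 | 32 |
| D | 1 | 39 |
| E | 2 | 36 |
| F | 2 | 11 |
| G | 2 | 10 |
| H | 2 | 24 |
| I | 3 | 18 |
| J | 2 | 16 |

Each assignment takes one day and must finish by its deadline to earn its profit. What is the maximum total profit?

By profit: A(d1,78), B(d2,63), D(d1,39), E(d2,36), C(d2,32), H(d2,24), I(d3,18), J(d2,16), F(d2,11), G(d2,10)
A→slot 1; B→slot 2; D skipped; E skipped; C skipped; H skipped; I→slot 3; J skipped; F skipped; G skipped.
Profit = 78 + 63 + 18 = 159

159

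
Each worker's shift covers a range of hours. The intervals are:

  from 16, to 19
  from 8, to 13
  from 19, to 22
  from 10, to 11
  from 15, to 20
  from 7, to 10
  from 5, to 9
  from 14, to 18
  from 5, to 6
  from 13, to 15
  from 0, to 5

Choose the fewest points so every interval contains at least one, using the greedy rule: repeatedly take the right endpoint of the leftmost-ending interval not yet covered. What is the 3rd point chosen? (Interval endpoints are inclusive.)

Sorted: [0,5] [5,6] [5,9] [7,10] [10,11] [8,13] [13,15] [14,18] [16,19] [15,20] [19,22]
{[0,5],[5,6],[5,9]} hit by 5; {[7,10],[10,11],[8,13]} hit by 10; {[13,15],[14,18]} hit by 15; {[16,19],[15,20],[19,22]} hit by 19.
Points: 5, 10, 15, 19 (4 total).

15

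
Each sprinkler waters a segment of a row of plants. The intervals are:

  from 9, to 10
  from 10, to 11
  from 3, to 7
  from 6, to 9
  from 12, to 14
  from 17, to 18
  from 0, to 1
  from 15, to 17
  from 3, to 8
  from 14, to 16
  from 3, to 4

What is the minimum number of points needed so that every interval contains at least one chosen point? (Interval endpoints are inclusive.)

Process intervals by earliest right end; each time one isn't hit yet, stab at its right endpoint.
Sorted: [0,1] [3,4] [3,7] [3,8] [6,9] [9,10] [10,11] [12,14] [14,16] [15,17] [17,18]
{[0,1]} hit by 1; {[3,4],[3,7],[3,8]} hit by 4; {[6,9],[9,10]} hit by 9; {[10,11]} hit by 11; {[12,14],[14,16]} hit by 14; {[15,17],[17,18]} hit by 17.
Points: 1, 4, 9, 11, 14, 17 (6 total).

6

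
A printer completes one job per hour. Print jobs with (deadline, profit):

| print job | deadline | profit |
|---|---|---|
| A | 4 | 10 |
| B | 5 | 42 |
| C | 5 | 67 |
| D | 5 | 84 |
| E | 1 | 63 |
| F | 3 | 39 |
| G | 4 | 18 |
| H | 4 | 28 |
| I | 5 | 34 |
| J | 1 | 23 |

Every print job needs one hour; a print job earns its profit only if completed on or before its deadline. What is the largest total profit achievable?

295

Profit order: D=84 C=67 E=63 B=42 F=39 I=34 H=28 J=23 G=18 A=10
Assign: D→slot 5, C→slot 4, E→slot 1, B→slot 3, F→slot 2, I skipped, H skipped, J skipped, G skipped, A skipped.
Slots: [1:E] [2:F] [3:B] [4:C] [5:D]
Profit = 63 + 39 + 42 + 67 + 84 = 295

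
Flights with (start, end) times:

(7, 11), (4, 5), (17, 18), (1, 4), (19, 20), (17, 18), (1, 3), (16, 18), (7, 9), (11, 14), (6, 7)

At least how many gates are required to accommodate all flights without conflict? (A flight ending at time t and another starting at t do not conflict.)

The answer is the maximum number of intervals overlapping at any instant.
Events (time:±→running): 1:+→1 1:+→2 3:-→1 4:-→0 4:+→1 5:-→0 6:+→1 7:-→0 7:+→1 7:+→2 9:-→1 11:-→0 11:+→1 14:-→0 16:+→1 17:+→2 17:+→3 … peak 3.

3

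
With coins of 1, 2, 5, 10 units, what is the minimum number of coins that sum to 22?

3

22 − 2×10→2 − 1×2→0
Total coins = 2 + 1 = 3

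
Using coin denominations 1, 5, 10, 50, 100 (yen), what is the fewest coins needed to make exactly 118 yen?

118 − 1×100→18 − 1×10→8 − 1×5→3 − 3×1→0
Total coins = 1 + 1 + 1 + 3 = 6

6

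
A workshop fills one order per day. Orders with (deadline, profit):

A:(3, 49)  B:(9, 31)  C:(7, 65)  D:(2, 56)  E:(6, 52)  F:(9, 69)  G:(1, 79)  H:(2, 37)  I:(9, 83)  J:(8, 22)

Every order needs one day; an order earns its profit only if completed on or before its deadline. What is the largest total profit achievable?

Take jobs in profit order; each goes to the latest open slot no later than its deadline.
Profit order: I=83 G=79 F=69 C=65 D=56 E=52 A=49 H=37 B=31 J=22
Assign: I→slot 9, G→slot 1, F→slot 8, C→slot 7, D→slot 2, E→slot 6, A→slot 3, H skipped, B→slot 5, J→slot 4.
Slots: [1:G] [2:D] [3:A] [4:J] [5:B] [6:E] [7:C] [8:F] [9:I]
Profit = 79 + 56 + 49 + 22 + 31 + 52 + 65 + 69 + 83 = 506

506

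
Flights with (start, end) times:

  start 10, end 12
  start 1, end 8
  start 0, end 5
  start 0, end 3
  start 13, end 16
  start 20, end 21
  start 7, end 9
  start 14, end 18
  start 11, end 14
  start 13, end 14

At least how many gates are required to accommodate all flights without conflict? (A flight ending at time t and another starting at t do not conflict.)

3

Events (time:±→running): 0:+→1 0:+→2 1:+→3 … peak 3.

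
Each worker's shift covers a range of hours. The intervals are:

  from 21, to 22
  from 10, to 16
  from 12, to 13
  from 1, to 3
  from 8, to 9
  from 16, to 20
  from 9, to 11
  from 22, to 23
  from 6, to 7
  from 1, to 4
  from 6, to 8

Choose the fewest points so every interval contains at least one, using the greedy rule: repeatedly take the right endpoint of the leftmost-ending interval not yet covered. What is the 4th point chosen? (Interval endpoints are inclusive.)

13

Process intervals by earliest right end; each time one isn't hit yet, stab at its right endpoint.
By right end: [1,3]  [1,4]  [6,7]  [6,8]  [8,9]  [9,11]  [12,13]  [10,16]  [16,20]  [21,22]  [22,23]
[1,3] uncovered → point at 3; [6,7] uncovered → point at 7; [8,9] uncovered → point at 9; [12,13] uncovered → point at 13; [16,20] uncovered → point at 20; [21,22] uncovered → point at 22.
Points: 3, 7, 9, 13, 20, 22 (6 total).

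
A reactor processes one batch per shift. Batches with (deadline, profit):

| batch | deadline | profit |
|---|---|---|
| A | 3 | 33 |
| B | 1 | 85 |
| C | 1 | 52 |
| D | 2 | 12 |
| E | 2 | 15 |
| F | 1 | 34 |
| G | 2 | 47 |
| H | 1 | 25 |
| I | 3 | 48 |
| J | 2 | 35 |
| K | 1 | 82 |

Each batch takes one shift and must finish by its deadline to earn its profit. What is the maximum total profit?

180

Take jobs in profit order; each goes to the latest open slot no later than its deadline.
Profit order: B=85 K=82 C=52 I=48 G=47 J=35 F=34 A=33 H=25 E=15 D=12
Assign: B→slot 1, K skipped, C skipped, I→slot 3, G→slot 2, J skipped, F skipped, A skipped, H skipped, E skipped, D skipped.
Slots: [1:B] [2:G] [3:I]
Profit = 85 + 47 + 48 = 180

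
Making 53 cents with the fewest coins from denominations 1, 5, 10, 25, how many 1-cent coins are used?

Use the largest denomination that fits, subtract, and repeat.
53 = 2×25 + 3×1
Count of 1: 3

3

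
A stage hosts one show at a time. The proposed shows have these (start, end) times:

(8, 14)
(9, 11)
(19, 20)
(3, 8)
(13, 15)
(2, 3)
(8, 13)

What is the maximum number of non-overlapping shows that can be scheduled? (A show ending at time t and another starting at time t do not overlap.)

Sort by end time and greedily take each interval whose start is ≥ the last chosen end.
Sorted by end: (2,3)  (3,8)  (9,11)  (8,13)  (8,14)  (13,15)  (19,20)
take (2,3); take (3,8); take (9,11); skip (8,14); take (13,15); take (19,20).
Selected 5 shows.

5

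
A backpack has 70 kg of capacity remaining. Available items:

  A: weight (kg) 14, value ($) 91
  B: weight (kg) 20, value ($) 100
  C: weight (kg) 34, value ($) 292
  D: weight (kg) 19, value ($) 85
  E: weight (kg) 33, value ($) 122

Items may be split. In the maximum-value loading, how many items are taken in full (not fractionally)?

3

Sort by value per unit weight and fill in that order.
Order: C (292/34=8.59) > A (91/14=6.50) > B (100/20=5.00) > D (85/19=4.47) > E (122/33=3.70)
Fill: take C (34 @ 292) → take A (14 @ 91) → take B (20 @ 100) → take 2/19 of D → 8.95; 70/70 used.
3 item(s) taken whole; one partial (take 2/19 of D).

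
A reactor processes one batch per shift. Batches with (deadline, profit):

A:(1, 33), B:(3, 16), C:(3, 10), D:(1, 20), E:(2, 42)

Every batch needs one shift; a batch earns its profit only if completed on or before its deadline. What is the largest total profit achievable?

Profit order: E=42 A=33 D=20 B=16 C=10
Assign: E→slot 2, A→slot 1, D skipped, B→slot 3, C skipped.
Slots: [1:A] [2:E] [3:B]
Profit = 33 + 42 + 16 = 91

91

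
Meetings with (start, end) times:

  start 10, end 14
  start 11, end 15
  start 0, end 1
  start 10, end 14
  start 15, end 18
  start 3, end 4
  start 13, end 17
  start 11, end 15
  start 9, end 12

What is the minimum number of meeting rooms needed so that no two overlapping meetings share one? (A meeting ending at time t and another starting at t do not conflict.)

starts: [0, 3, 9, 10, 10, 11, 11, 13, 15]
ends:   [1, 4, 12, 14, 14, 15, 15, 17, 18]
s0→1 e1→0 s3→1 e4→0 s9→1 s10→2 s10→3 s11→4 s11→5  — peak 5.

5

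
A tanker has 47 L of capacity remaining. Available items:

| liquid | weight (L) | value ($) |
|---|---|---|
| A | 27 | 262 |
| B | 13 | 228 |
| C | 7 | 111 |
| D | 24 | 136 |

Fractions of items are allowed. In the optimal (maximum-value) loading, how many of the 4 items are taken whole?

3

Greedy by value/weight ratio, highest first.
Order: B (228/13=17.54) > C (111/7=15.86) > A (262/27=9.70) > D (136/24=5.67)
Fill: take B (13 @ 228) → take C (7 @ 111) → take A (27 @ 262); 47/47 used.
3 item(s) taken whole.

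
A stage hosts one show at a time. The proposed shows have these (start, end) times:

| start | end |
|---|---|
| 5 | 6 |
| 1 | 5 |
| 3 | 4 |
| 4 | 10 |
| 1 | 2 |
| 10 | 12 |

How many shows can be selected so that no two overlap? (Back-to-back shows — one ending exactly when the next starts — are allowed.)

Sorted by end: (1,2)  (3,4)  (1,5)  (5,6)  (4,10)  (10,12)
take (1,2); take (3,4); take (5,6); take (10,12).
Selected 4 shows.

4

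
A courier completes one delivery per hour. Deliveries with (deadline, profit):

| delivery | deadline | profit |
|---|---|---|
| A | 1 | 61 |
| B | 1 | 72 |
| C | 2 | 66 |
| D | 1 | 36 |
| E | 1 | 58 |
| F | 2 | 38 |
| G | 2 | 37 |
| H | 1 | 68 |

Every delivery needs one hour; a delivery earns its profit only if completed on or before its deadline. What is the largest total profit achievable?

Take jobs in profit order; each goes to the latest open slot no later than its deadline.
By profit: B(d1,72), H(d1,68), C(d2,66), A(d1,61), E(d1,58), F(d2,38), G(d2,37), D(d1,36)
B→slot 1; H skipped; C→slot 2; A skipped; E skipped; F skipped; G skipped; D skipped.
Profit = 72 + 66 = 138

138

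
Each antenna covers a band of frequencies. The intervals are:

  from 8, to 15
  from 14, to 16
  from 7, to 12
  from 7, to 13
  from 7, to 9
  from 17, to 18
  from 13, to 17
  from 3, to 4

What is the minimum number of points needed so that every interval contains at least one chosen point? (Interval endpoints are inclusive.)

Process intervals by earliest right end; each time one isn't hit yet, stab at its right endpoint.
Sorted: [3,4] [7,9] [7,12] [7,13] [8,15] [14,16] [13,17] [17,18]
{[3,4]} hit by 4; {[7,9],[7,12],[7,13],[8,15]} hit by 9; {[14,16],[13,17]} hit by 16; {[17,18]} hit by 18.
Points: 4, 9, 16, 18 (4 total).

4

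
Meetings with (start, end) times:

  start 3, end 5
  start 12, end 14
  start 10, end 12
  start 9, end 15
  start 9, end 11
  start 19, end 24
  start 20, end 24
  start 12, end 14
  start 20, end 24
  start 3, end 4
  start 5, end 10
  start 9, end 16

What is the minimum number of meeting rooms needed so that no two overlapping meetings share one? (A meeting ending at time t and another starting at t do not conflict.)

4

Events (time:±→running): 3:+→1 3:+→2 4:-→1 5:-→0 5:+→1 9:+→2 9:+→3 9:+→4 … peak 4.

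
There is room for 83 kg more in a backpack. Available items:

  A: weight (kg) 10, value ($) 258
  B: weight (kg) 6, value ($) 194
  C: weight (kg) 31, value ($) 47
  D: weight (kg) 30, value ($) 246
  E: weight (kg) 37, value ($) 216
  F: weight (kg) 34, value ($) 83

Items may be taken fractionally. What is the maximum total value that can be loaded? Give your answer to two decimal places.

Greedy by value/weight ratio, highest first.
Ratios (sorted): B 32.33, A 25.80, D 8.20, E 5.84, F 2.44, C 1.52
take B (6 @ 194); take A (10 @ 258); take D (30 @ 246); take E (37 @ 216). Capacity used 83/83.
Total value = 914.00

914.00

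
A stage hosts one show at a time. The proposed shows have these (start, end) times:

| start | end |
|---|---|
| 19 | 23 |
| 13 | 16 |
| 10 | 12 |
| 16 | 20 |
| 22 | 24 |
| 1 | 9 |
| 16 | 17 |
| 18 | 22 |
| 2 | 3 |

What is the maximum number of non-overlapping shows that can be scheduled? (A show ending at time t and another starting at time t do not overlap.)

6

Sort by end time and greedily take each interval whose start is ≥ the last chosen end.
Sorted by end: (2,3)  (1,9)  (10,12)  (13,16)  (16,17)  (16,20)  (18,22)  (19,23)  (22,24)
take (2,3); take (10,12); take (13,16); take (16,17); take (18,22); take (22,24).
Selected 6 shows.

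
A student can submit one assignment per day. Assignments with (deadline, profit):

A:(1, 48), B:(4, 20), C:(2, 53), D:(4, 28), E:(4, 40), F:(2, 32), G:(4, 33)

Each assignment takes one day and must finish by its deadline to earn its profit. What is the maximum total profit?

Profit order: C=53 A=48 E=40 G=33 F=32 D=28 B=20
Assign: C→slot 2, A→slot 1, E→slot 4, G→slot 3, F skipped, D skipped, B skipped.
Slots: [1:A] [2:C] [3:G] [4:E]
Profit = 48 + 53 + 33 + 40 = 174

174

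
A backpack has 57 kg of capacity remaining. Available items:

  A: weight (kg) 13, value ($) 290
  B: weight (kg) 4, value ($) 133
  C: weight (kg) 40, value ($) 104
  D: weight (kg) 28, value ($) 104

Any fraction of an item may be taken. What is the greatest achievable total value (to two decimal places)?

Order: B (133/4=33.25) > A (290/13=22.31) > D (104/28=3.71) > C (104/40=2.60)
Fill: take B (4 @ 133) → take A (13 @ 290) → take D (28 @ 104) → take 12/40 of C → 31.20; 57/57 used.
Total value = 558.20

558.20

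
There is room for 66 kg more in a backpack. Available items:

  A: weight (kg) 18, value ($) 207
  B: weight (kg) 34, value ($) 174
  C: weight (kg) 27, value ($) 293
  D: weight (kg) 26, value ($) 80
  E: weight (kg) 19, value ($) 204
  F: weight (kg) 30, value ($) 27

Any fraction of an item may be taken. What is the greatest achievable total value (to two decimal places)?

714.24

Ratios (sorted): A 11.50, C 10.85, E 10.74, B 5.12, D 3.08, F 0.90
take A (18 @ 207); take C (27 @ 293); take E (19 @ 204); take 2/34 of B → 10.24. Capacity used 66/66.
Total value = 714.24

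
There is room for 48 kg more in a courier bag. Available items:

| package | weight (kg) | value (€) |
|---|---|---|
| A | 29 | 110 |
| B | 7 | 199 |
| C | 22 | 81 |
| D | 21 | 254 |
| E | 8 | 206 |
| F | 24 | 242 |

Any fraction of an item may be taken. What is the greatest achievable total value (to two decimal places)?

Ratios (sorted): B 28.43, E 25.75, D 12.10, F 10.08, A 3.79, C 3.68
take B (7 @ 199); take E (8 @ 206); take D (21 @ 254); take 12/24 of F → 121.00. Capacity used 48/48.
Total value = 780.00

780.00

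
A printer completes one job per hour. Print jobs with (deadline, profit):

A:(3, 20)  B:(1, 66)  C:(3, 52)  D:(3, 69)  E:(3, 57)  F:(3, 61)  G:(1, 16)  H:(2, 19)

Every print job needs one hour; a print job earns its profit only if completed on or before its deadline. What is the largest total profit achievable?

196

Take jobs in profit order; each goes to the latest open slot no later than its deadline.
By profit: D(d3,69), B(d1,66), F(d3,61), E(d3,57), C(d3,52), A(d3,20), H(d2,19), G(d1,16)
D→slot 3; B→slot 1; F→slot 2; E skipped; C skipped; A skipped; H skipped; G skipped.
Profit = 66 + 61 + 69 = 196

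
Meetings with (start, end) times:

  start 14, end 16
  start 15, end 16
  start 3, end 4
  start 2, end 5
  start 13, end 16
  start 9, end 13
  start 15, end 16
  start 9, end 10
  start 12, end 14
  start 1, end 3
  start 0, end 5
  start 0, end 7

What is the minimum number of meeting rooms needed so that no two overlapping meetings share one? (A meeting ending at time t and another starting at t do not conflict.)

4

Events (time:±→running): 0:+→1 0:+→2 1:+→3 2:+→4 … peak 4.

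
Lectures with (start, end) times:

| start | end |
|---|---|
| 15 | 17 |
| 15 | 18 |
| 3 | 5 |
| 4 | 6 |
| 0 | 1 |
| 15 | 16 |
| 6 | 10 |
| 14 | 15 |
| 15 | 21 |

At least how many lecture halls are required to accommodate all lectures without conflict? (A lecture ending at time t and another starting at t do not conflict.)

4

starts: [0, 3, 4, 6, 14, 15, 15, 15, 15]
ends:   [1, 5, 6, 10, 15, 16, 17, 18, 21]
s0→1 e1→0 s3→1 s4→2 e5→1 e6→0 s6→1 e10→0 s14→1 e15→0 s15→1 s15→2 s15→3 s15→4  — peak 4.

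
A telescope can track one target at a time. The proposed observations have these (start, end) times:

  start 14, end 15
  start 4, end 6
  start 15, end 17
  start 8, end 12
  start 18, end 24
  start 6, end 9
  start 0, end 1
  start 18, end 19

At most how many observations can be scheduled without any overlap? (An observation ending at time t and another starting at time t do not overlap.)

Order by finish time; keep every interval that doesn't clash with the previous kept one.
Sorted by end: (0,1)  (4,6)  (6,9)  (8,12)  (14,15)  (15,17)  (18,19)  (18,24)
take (0,1); take (4,6); take (6,9); take (14,15); take (15,17); take (18,19).
Selected 6 observations.

6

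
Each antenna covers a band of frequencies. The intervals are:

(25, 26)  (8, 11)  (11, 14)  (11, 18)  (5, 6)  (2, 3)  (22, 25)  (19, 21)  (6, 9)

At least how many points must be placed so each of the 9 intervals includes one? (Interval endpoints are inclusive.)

5

Process intervals by earliest right end; each time one isn't hit yet, stab at its right endpoint.
Sorted: [2,3] [5,6] [6,9] [8,11] [11,14] [11,18] [19,21] [22,25] [25,26]
{[2,3]} hit by 3; {[5,6],[6,9]} hit by 6; {[8,11],[11,14],[11,18]} hit by 11; {[19,21]} hit by 21; {[22,25],[25,26]} hit by 25.
Points: 3, 6, 11, 21, 25 (5 total).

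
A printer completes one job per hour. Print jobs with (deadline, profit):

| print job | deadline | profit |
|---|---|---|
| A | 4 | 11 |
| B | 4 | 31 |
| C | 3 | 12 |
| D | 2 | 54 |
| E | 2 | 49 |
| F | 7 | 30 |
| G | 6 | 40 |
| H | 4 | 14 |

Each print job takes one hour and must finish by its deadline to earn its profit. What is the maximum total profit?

Profit order: D=54 E=49 G=40 B=31 F=30 H=14 C=12 A=11
Assign: D→slot 2, E→slot 1, G→slot 6, B→slot 4, F→slot 7, H→slot 3, C skipped, A skipped.
Slots: [1:E] [2:D] [3:H] [4:B] [6:G] [7:F]
Profit = 49 + 54 + 14 + 31 + 40 + 30 = 218

218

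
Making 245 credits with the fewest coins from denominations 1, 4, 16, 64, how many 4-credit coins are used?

245 − 3×64→53 − 3×16→5 − 1×4→1 − 1×1→0
Count of 4: 1

1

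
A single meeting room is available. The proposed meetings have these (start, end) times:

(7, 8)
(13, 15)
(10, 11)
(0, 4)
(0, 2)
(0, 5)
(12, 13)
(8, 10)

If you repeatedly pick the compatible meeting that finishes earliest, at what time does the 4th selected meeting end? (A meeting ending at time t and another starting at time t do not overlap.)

Order by finish time; keep every interval that doesn't clash with the previous kept one.
Sorted by end: (0,2)  (0,4)  (0,5)  (7,8)  (8,10)  (10,11)  (12,13)  (13,15)
take (0,2); skip (0,4); skip (0,5); take (7,8); take (8,10); take (10,11); take (12,13); take (13,15).
Selected: (0,2) (7,8) (8,10) (10,11) (12,13) (13,15)

11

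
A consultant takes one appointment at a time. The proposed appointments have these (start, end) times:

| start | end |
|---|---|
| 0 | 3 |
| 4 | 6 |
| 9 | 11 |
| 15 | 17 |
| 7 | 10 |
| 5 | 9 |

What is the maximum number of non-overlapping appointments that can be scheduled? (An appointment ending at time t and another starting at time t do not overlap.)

4

Sort by end time and greedily take each interval whose start is ≥ the last chosen end.
Sorted by end: (0,3)  (4,6)  (5,9)  (7,10)  (9,11)  (15,17)
take (0,3); take (4,6); take (7,10); skip (9,11); take (15,17).
Selected 4 appointments.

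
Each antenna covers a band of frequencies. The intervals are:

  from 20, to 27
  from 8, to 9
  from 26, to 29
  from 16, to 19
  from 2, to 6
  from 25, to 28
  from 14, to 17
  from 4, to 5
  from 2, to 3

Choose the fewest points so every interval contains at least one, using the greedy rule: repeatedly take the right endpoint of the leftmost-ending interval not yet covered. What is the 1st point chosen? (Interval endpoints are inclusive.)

Sort by right endpoint; whenever an interval is uncovered, place a point at its right end.
By right end: [2,3]  [4,5]  [2,6]  [8,9]  [14,17]  [16,19]  [20,27]  [25,28]  [26,29]
[2,3] uncovered → point at 3; [4,5] uncovered → point at 5; [8,9] uncovered → point at 9; [14,17] uncovered → point at 17; [20,27] uncovered → point at 27.
Points: 3, 5, 9, 17, 27 (5 total).

3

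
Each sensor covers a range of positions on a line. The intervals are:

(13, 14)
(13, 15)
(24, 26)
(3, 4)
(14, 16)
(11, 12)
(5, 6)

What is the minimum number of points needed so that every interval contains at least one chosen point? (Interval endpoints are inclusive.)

Sort by right endpoint; whenever an interval is uncovered, place a point at its right end.
Sorted: [3,4] [5,6] [11,12] [13,14] [13,15] [14,16] [24,26]
{[3,4]} hit by 4; {[5,6]} hit by 6; {[11,12]} hit by 12; {[13,14],[13,15],[14,16]} hit by 14; {[24,26]} hit by 26.
Points: 4, 6, 12, 14, 26 (5 total).

5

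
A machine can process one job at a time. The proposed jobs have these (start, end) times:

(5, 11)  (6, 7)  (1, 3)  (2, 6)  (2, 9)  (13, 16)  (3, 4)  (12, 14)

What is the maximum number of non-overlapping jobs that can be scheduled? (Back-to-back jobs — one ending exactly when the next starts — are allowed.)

4

Order by finish time; keep every interval that doesn't clash with the previous kept one.
Sorted by end: (1,3)  (3,4)  (2,6)  (6,7)  (2,9)  (5,11)  (12,14)  (13,16)
take (1,3); take (3,4); skip (2,6); take (6,7); take (12,14); skip (13,16).
Selected 4 jobs.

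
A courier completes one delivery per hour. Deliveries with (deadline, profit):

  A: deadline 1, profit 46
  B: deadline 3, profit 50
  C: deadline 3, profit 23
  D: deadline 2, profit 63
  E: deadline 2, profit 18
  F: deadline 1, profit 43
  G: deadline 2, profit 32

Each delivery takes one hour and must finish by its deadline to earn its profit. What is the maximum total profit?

Sort by profit descending; place each in the latest free slot ≤ its deadline.
By profit: D(d2,63), B(d3,50), A(d1,46), F(d1,43), G(d2,32), C(d3,23), E(d2,18)
D→slot 2; B→slot 3; A→slot 1; F skipped; G skipped; C skipped; E skipped.
Profit = 46 + 63 + 50 = 159

159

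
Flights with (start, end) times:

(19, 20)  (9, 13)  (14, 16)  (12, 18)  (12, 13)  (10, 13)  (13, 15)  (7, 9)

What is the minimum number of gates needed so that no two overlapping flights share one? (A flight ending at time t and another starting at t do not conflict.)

The answer is the maximum number of intervals overlapping at any instant.
starts: [7, 9, 10, 12, 12, 13, 14, 19]
ends:   [9, 13, 13, 13, 15, 16, 18, 20]
s7→1 e9→0 s9→1 s10→2 s12→3 s12→4  — peak 4.

4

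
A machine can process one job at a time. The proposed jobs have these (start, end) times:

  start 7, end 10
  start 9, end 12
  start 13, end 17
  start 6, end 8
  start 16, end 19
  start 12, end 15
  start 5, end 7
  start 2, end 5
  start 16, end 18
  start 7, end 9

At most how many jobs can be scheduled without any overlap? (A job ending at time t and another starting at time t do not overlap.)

6

Greedy by earliest finish: after sorting by end time, pick each interval compatible with the last pick.
By end time: (2,5), (5,7), (6,8), (7,9), (7,10), (9,12), (12,15), (13,17), (16,18), (16,19).
Pick (2,5); next start ≥ 5 → (5,7); next start ≥ 7 → (7,9); next start ≥ 9 → (9,12); next start ≥ 12 → (12,15); next start ≥ 15 → (16,18).
Selected 6 jobs.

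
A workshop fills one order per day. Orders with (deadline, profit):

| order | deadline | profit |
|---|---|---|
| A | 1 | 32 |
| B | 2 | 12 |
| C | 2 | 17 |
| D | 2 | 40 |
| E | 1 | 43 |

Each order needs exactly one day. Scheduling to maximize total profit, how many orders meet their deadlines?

Sort by profit descending; place each in the latest free slot ≤ its deadline.
By profit: E(d1,43), D(d2,40), A(d1,32), C(d2,17), B(d2,12)
E→slot 1; D→slot 2; A skipped; C skipped; B skipped.
2 of 5 scheduled.

2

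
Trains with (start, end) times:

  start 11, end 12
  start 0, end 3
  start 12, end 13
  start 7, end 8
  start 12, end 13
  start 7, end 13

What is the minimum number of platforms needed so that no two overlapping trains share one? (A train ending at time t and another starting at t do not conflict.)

3

The answer is the maximum number of intervals overlapping at any instant.
Events (time:±→running): 0:+→1 3:-→0 7:+→1 7:+→2 8:-→1 11:+→2 12:-→1 12:+→2 12:+→3 … peak 3.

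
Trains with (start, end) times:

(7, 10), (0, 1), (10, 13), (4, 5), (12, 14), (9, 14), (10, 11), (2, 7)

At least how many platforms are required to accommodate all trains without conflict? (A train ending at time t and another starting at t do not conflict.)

3

Events (time:±→running): 0:+→1 1:-→0 2:+→1 4:+→2 5:-→1 7:-→0 7:+→1 9:+→2 10:-→1 10:+→2 10:+→3 … peak 3.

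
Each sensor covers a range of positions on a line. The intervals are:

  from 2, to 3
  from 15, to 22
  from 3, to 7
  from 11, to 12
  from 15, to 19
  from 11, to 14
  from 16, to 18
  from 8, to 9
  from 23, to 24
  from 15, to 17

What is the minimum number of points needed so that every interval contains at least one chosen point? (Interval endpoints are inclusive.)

Sort by right endpoint; whenever an interval is uncovered, place a point at its right end.
Sorted: [2,3] [3,7] [8,9] [11,12] [11,14] [15,17] [16,18] [15,19] [15,22] [23,24]
{[2,3],[3,7]} hit by 3; {[8,9]} hit by 9; {[11,12],[11,14]} hit by 12; {[15,17],[16,18],[15,19],[15,22]} hit by 17; {[23,24]} hit by 24.
Points: 3, 9, 12, 17, 24 (5 total).

5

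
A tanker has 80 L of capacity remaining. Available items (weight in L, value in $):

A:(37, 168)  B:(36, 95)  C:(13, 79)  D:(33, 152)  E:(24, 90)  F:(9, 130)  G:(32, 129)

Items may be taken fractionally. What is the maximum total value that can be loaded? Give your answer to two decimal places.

474.51

Greedy by value/weight ratio, highest first.
Order: F (130/9=14.44) > C (79/13=6.08) > D (152/33=4.61) > A (168/37=4.54) > G (129/32=4.03) > E (90/24=3.75) > B (95/36=2.64)
Fill: take F (9 @ 130) → take C (13 @ 79) → take D (33 @ 152) → take 25/37 of A → 113.51; 80/80 used.
Total value = 474.51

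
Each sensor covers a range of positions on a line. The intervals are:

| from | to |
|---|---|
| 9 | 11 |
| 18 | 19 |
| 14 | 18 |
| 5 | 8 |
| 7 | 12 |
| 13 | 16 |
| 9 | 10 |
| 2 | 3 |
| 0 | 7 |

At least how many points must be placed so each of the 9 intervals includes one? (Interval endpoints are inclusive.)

5

By right end: [2,3]  [0,7]  [5,8]  [9,10]  [9,11]  [7,12]  [13,16]  [14,18]  [18,19]
[2,3] uncovered → point at 3; [5,8] uncovered → point at 8; [9,10] uncovered → point at 10; [13,16] uncovered → point at 16; [18,19] uncovered → point at 19.
Points: 3, 8, 10, 16, 19 (5 total).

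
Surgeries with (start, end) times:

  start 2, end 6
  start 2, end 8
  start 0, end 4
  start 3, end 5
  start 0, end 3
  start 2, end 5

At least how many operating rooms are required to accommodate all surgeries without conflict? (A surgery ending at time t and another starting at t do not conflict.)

The answer is the maximum number of intervals overlapping at any instant.
Events (time:±→running): 0:+→1 0:+→2 2:+→3 2:+→4 2:+→5 … peak 5.

5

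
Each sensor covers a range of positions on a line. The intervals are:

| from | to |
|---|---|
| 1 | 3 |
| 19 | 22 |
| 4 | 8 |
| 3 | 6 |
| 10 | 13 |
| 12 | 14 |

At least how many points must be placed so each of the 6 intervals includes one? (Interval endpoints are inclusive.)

4

Sort by right endpoint; whenever an interval is uncovered, place a point at its right end.
By right end: [1,3]  [3,6]  [4,8]  [10,13]  [12,14]  [19,22]
[1,3] uncovered → point at 3; [4,8] uncovered → point at 8; [10,13] uncovered → point at 13; [19,22] uncovered → point at 22.
Points: 3, 8, 13, 22 (4 total).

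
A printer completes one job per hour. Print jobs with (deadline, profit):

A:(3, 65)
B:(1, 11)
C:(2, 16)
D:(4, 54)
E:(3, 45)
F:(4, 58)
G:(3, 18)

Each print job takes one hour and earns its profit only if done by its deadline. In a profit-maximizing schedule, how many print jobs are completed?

4

By profit: A(d3,65), F(d4,58), D(d4,54), E(d3,45), G(d3,18), C(d2,16), B(d1,11)
A→slot 3; F→slot 4; D→slot 2; E→slot 1; G skipped; C skipped; B skipped.
4 of 7 scheduled.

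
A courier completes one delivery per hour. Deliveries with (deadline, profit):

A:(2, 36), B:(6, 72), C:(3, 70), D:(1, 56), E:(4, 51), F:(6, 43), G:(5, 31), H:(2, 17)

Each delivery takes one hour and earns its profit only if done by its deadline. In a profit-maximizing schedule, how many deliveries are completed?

6

By profit: B(d6,72), C(d3,70), D(d1,56), E(d4,51), F(d6,43), A(d2,36), G(d5,31), H(d2,17)
B→slot 6; C→slot 3; D→slot 1; E→slot 4; F→slot 5; A→slot 2; G skipped; H skipped.
6 of 8 scheduled.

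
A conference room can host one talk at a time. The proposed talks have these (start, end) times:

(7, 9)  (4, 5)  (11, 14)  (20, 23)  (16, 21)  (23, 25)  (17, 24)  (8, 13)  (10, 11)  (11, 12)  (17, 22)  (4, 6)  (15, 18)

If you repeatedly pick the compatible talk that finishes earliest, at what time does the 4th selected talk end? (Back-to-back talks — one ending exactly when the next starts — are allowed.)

12

Sorted by end: (4,5)  (4,6)  (7,9)  (10,11)  (11,12)  (8,13)  (11,14)  (15,18)  (16,21)  (17,22)  (20,23)  (17,24)  (23,25)
take (4,5); take (7,9); take (10,11); take (11,12); skip (8,13); take (15,18); skip (17,22); take (20,23); take (23,25).
Selected: (4,5) (7,9) (10,11) (11,12) (15,18) (20,23) (23,25)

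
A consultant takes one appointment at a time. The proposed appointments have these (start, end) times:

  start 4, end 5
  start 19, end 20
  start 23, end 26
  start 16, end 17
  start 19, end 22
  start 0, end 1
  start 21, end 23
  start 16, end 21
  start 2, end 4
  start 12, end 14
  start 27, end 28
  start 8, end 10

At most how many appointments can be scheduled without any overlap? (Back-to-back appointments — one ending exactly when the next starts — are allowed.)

10

Order by finish time; keep every interval that doesn't clash with the previous kept one.
Sorted by end: (0,1)  (2,4)  (4,5)  (8,10)  (12,14)  (16,17)  (19,20)  (16,21)  (19,22)  (21,23)  (23,26)  (27,28)
take (0,1); take (2,4); take (4,5); take (8,10); take (12,14); take (16,17); take (19,20); skip (16,21); skip (19,22); take (21,23); take (23,26); take (27,28).
Selected 10 appointments.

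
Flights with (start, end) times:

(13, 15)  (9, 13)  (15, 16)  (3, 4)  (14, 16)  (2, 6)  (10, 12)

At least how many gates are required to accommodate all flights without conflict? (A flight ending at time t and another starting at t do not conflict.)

2

starts: [2, 3, 9, 10, 13, 14, 15]
ends:   [4, 6, 12, 13, 15, 16, 16]
s2→1 s3→2  — peak 2.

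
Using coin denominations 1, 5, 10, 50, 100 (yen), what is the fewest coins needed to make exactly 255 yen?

255 − 2×100→55 − 1×50→5 − 1×5→0
Total coins = 2 + 1 + 1 = 4

4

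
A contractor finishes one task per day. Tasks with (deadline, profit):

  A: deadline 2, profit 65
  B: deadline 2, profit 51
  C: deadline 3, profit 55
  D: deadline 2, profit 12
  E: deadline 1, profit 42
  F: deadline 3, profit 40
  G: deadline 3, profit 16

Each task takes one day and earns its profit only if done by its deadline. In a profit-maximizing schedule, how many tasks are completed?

By profit: A(d2,65), C(d3,55), B(d2,51), E(d1,42), F(d3,40), G(d3,16), D(d2,12)
A→slot 2; C→slot 3; B→slot 1; E skipped; F skipped; G skipped; D skipped.
3 of 7 scheduled.

3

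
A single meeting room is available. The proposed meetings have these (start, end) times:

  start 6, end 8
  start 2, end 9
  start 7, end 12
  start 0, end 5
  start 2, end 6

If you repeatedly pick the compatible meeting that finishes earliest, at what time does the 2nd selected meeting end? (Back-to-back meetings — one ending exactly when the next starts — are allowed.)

8

Greedy by earliest finish: after sorting by end time, pick each interval compatible with the last pick.
Sorted by end: (0,5)  (2,6)  (6,8)  (2,9)  (7,12)
take (0,5); take (6,8); skip (2,9).
Selected: (0,5) (6,8)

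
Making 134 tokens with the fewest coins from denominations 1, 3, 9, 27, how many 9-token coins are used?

2

134 = 4×27 + 2×9 + 2×3 + 2×1
Count of 9: 2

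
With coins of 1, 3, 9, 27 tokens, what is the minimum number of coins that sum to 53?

7

53 = 1×27 + 2×9 + 2×3 + 2×1
Total coins = 1 + 2 + 2 + 2 = 7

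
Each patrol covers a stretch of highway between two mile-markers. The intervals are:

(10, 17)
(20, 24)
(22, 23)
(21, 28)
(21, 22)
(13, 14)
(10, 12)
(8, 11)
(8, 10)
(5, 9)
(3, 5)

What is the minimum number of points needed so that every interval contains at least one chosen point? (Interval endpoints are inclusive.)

Sort by right endpoint; whenever an interval is uncovered, place a point at its right end.
Sorted: [3,5] [5,9] [8,10] [8,11] [10,12] [13,14] [10,17] [21,22] [22,23] [20,24] [21,28]
{[3,5],[5,9]} hit by 5; {[8,10],[8,11],[10,12]} hit by 10; {[13,14],[10,17]} hit by 14; {[21,22],[22,23],[20,24],[21,28]} hit by 22.
Points: 5, 10, 14, 22 (4 total).

4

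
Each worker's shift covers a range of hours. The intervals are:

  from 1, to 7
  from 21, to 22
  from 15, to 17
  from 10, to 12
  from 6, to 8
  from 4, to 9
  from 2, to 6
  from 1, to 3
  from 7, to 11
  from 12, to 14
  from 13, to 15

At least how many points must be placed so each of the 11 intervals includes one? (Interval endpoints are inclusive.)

Sorted: [1,3] [2,6] [1,7] [6,8] [4,9] [7,11] [10,12] [12,14] [13,15] [15,17] [21,22]
{[1,3],[2,6],[1,7]} hit by 3; {[6,8],[4,9],[7,11]} hit by 8; {[10,12],[12,14]} hit by 12; {[13,15],[15,17]} hit by 15; {[21,22]} hit by 22.
Points: 3, 8, 12, 15, 22 (5 total).

5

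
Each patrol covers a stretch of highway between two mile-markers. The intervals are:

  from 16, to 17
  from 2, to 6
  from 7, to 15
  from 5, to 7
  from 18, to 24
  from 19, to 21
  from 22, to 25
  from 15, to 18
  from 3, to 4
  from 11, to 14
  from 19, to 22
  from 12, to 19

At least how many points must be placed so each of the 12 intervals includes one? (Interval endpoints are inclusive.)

Process intervals by earliest right end; each time one isn't hit yet, stab at its right endpoint.
Sorted: [3,4] [2,6] [5,7] [11,14] [7,15] [16,17] [15,18] [12,19] [19,21] [19,22] [18,24] [22,25]
{[3,4],[2,6]} hit by 4; {[5,7]} hit by 7; {[11,14],[7,15]} hit by 14; {[16,17],[15,18],[12,19]} hit by 17; {[19,21],[19,22],[18,24]} hit by 21; {[22,25]} hit by 25.
Points: 4, 7, 14, 17, 21, 25 (6 total).

6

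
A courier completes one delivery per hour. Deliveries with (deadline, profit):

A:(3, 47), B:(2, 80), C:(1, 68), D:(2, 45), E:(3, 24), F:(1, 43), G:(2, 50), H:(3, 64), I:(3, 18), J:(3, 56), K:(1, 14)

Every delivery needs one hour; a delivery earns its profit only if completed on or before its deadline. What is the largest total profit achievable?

Take jobs in profit order; each goes to the latest open slot no later than its deadline.
By profit: B(d2,80), C(d1,68), H(d3,64), J(d3,56), G(d2,50), A(d3,47), D(d2,45), F(d1,43), E(d3,24), I(d3,18), K(d1,14)
B→slot 2; C→slot 1; H→slot 3; J skipped; G skipped; A skipped; D skipped; F skipped; E skipped; I skipped; K skipped.
Profit = 68 + 80 + 64 = 212

212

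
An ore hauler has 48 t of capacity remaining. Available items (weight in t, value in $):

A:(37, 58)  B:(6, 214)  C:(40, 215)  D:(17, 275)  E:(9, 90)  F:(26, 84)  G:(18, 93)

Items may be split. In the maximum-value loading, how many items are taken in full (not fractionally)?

Greedy by value/weight ratio, highest first.
Order: B (214/6=35.67) > D (275/17=16.18) > E (90/9=10.00) > C (215/40=5.38) > G (93/18=5.17) > F (84/26=3.23) > A (58/37=1.57)
Fill: take B (6 @ 214) → take D (17 @ 275) → take E (9 @ 90) → take 16/40 of C → 86.00; 48/48 used.
3 item(s) taken whole; one partial (take 16/40 of C).

3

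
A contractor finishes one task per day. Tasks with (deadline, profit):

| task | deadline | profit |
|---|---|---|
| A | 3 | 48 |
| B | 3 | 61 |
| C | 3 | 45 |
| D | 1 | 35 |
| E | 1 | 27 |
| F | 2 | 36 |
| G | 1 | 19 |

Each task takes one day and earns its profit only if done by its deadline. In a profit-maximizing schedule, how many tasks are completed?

Profit order: B=61 A=48 C=45 F=36 D=35 E=27 G=19
Assign: B→slot 3, A→slot 2, C→slot 1, F skipped, D skipped, E skipped, G skipped.
Slots: [1:C] [2:A] [3:B]
3 of 7 scheduled.

3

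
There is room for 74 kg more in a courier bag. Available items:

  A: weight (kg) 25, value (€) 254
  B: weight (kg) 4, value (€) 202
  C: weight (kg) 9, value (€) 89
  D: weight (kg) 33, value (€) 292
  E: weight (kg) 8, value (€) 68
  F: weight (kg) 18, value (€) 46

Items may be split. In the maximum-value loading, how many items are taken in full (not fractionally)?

4

Sort by value per unit weight and fill in that order.
Ratios (sorted): B 50.50, A 10.16, C 9.89, D 8.85, E 8.50, F 2.56
take B (4 @ 202); take A (25 @ 254); take C (9 @ 89); take D (33 @ 292); take 3/8 of E → 25.50. Capacity used 74/74.
4 item(s) taken whole; one partial (take 3/8 of E).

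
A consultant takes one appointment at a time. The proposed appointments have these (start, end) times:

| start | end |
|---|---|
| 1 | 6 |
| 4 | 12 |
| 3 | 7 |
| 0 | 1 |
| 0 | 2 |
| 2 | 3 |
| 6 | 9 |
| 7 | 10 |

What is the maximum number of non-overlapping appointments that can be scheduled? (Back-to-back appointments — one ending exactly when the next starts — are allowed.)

Order by finish time; keep every interval that doesn't clash with the previous kept one.
Sorted by end: (0,1)  (0,2)  (2,3)  (1,6)  (3,7)  (6,9)  (7,10)  (4,12)
take (0,1); take (2,3); take (3,7); take (7,10).
Selected 4 appointments.

4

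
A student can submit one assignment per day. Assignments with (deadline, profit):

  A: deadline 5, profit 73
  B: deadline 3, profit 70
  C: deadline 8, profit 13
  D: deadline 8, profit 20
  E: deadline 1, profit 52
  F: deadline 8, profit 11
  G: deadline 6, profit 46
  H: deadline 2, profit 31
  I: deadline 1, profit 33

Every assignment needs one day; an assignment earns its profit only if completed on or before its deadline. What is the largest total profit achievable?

316

Profit order: A=73 B=70 E=52 G=46 I=33 H=31 D=20 C=13 F=11
Assign: A→slot 5, B→slot 3, E→slot 1, G→slot 6, I skipped, H→slot 2, D→slot 8, C→slot 7, F→slot 4.
Slots: [1:E] [2:H] [3:B] [4:F] [5:A] [6:G] [7:C] [8:D]
Profit = 52 + 31 + 70 + 11 + 73 + 46 + 13 + 20 = 316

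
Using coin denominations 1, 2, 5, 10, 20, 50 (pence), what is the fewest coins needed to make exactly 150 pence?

3

Greedy: take as many of the largest coin as possible, then repeat with the remainder.
150 = 3×50
Total coins = 3 = 3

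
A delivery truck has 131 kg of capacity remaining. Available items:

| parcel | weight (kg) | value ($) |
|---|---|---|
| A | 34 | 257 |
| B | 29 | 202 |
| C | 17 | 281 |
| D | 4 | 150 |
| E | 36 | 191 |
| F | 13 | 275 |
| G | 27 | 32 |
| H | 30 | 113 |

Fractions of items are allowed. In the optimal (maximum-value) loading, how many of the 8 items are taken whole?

Order: D (150/4=37.50) > F (275/13=21.15) > C (281/17=16.53) > A (257/34=7.56) > B (202/29=6.97) > E (191/36=5.31) > H (113/30=3.77) > G (32/27=1.19)
Fill: take D (4 @ 150) → take F (13 @ 275) → take C (17 @ 281) → take A (34 @ 257) → take B (29 @ 202) → take 34/36 of E → 180.39; 131/131 used.
5 item(s) taken whole; one partial (take 34/36 of E).

5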